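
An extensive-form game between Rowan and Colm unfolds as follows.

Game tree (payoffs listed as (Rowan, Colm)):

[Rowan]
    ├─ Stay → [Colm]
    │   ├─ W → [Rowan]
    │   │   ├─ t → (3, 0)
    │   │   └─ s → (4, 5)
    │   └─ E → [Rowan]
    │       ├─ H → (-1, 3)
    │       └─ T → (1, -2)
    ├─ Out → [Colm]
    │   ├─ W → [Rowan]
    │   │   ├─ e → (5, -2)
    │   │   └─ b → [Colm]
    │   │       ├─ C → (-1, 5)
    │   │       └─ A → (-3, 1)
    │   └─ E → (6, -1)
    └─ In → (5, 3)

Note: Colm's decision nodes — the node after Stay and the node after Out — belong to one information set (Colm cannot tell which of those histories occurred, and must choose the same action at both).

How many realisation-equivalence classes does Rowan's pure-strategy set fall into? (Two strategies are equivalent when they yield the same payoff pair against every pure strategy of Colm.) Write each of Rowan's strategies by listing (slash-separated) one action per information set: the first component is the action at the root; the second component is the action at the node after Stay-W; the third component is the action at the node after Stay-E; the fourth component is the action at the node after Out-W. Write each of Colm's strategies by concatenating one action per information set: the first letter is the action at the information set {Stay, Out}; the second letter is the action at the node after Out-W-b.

7

Rowan has 24 pure strategies: Stay/t/H/e, Stay/t/H/b, Stay/t/T/e, Stay/t/T/b, Stay/s/H/e, Stay/s/H/b, Stay/s/T/e, Stay/s/T/b, Out/t/H/e, Out/t/H/b, Out/t/T/e, Out/t/T/b, Out/s/H/e, Out/s/H/b, Out/s/T/e, Out/s/T/b, In/t/H/e, In/t/H/b, In/t/T/e, In/t/T/b, In/s/H/e, In/s/H/b, In/s/T/e, In/s/T/b. Columns: WC, WA, EC, EA.
{Stay/t/H/e, Stay/t/H/b} → row (3,0) (3,0) (-1,3) (-1,3)
{Stay/t/T/e, Stay/t/T/b} → row (3,0) (3,0) (1,-2) (1,-2)
{Stay/s/H/e, Stay/s/H/b} → row (4,5) (4,5) (-1,3) (-1,3)
{Stay/s/T/e, Stay/s/T/b} → row (4,5) (4,5) (1,-2) (1,-2)
{Out/t/H/e, Out/t/T/e, Out/s/H/e, Out/s/T/e} → row (5,-2) (5,-2) (6,-1) (6,-1)
{Out/t/H/b, Out/t/T/b, Out/s/H/b, Out/s/T/b} → row (-1,5) (-3,1) (6,-1) (6,-1)
{In/t/H/e, In/t/H/b, In/t/T/e, In/t/T/b, In/s/H/e, In/s/H/b, In/s/T/e, In/s/T/b} → row (5,3) (5,3) (5,3) (5,3)
That's 7 distinct rows out of 24 strategies.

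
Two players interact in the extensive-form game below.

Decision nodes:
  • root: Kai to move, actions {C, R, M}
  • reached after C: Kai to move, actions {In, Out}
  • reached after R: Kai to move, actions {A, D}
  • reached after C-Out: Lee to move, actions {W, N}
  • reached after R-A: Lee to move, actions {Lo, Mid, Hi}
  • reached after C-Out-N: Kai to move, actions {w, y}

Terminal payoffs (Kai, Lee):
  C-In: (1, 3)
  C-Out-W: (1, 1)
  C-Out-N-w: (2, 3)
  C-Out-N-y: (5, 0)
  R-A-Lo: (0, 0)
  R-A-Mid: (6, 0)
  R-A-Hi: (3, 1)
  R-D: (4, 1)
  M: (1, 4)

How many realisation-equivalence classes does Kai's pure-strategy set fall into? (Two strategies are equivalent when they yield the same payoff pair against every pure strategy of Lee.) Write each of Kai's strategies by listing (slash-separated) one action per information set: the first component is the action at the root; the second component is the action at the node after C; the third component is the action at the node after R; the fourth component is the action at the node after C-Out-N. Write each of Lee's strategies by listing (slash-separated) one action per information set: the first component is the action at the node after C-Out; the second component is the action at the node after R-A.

6

Kai has 24 pure strategies: C/In/A/w, C/In/A/y, C/In/D/w, C/In/D/y, C/Out/A/w, C/Out/A/y, C/Out/D/w, C/Out/D/y, R/In/A/w, R/In/A/y, R/In/D/w, R/In/D/y, R/Out/A/w, R/Out/A/y, R/Out/D/w, R/Out/D/y, M/In/A/w, M/In/A/y, M/In/D/w, M/In/D/y, M/Out/A/w, M/Out/A/y, M/Out/D/w, M/Out/D/y. Columns: W/Lo, W/Mid, W/Hi, N/Lo, N/Mid, N/Hi.
{C/In/A/w, C/In/A/y, C/In/D/w, C/In/D/y} → row (1,3) (1,3) (1,3) (1,3) (1,3) (1,3)
{C/Out/A/w, C/Out/D/w} → row (1,1) (1,1) (1,1) (2,3) (2,3) (2,3)
{C/Out/A/y, C/Out/D/y} → row (1,1) (1,1) (1,1) (5,0) (5,0) (5,0)
{R/In/A/w, R/In/A/y, R/Out/A/w, R/Out/A/y} → row (0,0) (6,0) (3,1) (0,0) (6,0) (3,1)
{R/In/D/w, R/In/D/y, R/Out/D/w, R/Out/D/y} → row (4,1) (4,1) (4,1) (4,1) (4,1) (4,1)
{M/In/A/w, M/In/A/y, M/In/D/w, M/In/D/y, M/Out/A/w, M/Out/A/y, M/Out/D/w, M/Out/D/y} → row (1,4) (1,4) (1,4) (1,4) (1,4) (1,4)
That's 6 distinct rows out of 24 strategies.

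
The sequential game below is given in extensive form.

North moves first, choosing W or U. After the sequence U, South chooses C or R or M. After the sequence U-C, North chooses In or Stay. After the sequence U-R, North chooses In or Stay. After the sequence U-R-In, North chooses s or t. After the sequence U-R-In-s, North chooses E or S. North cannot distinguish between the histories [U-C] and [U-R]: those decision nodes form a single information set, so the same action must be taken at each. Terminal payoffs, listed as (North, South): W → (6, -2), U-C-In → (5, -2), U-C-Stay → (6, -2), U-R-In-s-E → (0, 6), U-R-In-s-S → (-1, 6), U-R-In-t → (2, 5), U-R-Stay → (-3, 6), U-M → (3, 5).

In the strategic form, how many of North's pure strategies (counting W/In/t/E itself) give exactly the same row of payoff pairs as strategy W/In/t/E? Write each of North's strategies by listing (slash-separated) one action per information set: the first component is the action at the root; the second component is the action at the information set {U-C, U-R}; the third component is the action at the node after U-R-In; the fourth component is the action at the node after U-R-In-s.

Row for W/In/t/E (columns C, R, M): (6,-2) (6,-2) (6,-2).
Under W/In/t/E, North's choice at the information set {U-C, U-R} and at the node after U-R-In and at the node after U-R-In-s can never be reached regardless of what South does, so varying those choices leaves every outcome unchanged.
Holding the reachable choices fixed and varying the unreachable ones freely already gives 2 × 2 × 2 = 8 equivalent strategies.
No other strategy reproduces this row, so those 8 are the full class: W/In/s/E, W/In/s/S, W/In/t/E, W/In/t/S, W/Stay/s/E, W/Stay/s/S, W/Stay/t/E, W/Stay/t/S.

8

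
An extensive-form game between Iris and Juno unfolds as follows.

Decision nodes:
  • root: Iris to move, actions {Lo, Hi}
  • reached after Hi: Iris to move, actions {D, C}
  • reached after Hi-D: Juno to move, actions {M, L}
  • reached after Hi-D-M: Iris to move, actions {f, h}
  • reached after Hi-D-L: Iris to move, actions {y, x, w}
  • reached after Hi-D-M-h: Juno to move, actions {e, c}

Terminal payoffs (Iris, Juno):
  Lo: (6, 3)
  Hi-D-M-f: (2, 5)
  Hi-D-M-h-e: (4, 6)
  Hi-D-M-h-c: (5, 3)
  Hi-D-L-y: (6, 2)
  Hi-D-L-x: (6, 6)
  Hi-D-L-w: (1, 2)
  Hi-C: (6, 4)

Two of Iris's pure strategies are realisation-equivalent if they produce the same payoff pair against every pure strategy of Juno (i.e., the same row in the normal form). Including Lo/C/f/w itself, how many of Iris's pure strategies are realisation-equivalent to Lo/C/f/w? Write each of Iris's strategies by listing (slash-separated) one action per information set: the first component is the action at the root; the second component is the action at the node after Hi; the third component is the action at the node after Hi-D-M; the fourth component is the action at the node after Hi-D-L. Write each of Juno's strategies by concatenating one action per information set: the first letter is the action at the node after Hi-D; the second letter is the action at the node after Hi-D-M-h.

Row for Lo/C/f/w (columns Me, Mc, Le, Lc): (6,3) (6,3) (6,3) (6,3).
Under Lo/C/f/w, Iris's choice at the node after Hi and at the node after Hi-D-M and at the node after Hi-D-L can never be reached regardless of what Juno does, so varying those choices leaves every outcome unchanged.
Holding the reachable choices fixed and varying the unreachable ones freely already gives 2 × 2 × 3 = 12 equivalent strategies.
No other strategy reproduces this row, so those 12 are the full class: Lo/D/f/y, Lo/D/f/x, Lo/D/f/w, Lo/D/h/y, Lo/D/h/x, Lo/D/h/w, Lo/C/f/y, Lo/C/f/x, Lo/C/f/w, Lo/C/h/y, Lo/C/h/x, Lo/C/h/w.

12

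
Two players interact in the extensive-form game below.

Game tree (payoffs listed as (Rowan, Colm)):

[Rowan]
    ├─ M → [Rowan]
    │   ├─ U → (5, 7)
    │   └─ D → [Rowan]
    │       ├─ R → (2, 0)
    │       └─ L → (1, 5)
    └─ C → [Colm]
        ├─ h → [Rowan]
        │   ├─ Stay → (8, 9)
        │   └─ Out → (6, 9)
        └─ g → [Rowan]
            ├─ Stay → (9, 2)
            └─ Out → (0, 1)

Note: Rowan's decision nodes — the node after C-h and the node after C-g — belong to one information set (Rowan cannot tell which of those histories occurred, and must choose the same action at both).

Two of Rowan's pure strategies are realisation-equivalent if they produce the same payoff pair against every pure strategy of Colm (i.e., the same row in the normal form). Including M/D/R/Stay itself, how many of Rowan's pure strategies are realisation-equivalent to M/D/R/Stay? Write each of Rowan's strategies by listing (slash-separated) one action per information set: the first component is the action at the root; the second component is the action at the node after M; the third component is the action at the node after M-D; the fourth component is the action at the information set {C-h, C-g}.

2

Row for M/D/R/Stay (columns h, g): (2,0) (2,0).
Under M/D/R/Stay, Rowan's choice at the information set {C-h, C-g} can never be reached regardless of what Colm does, so varying those choices leaves every outcome unchanged.
Holding the reachable choices fixed and varying the unreachable one freely already gives 2 equivalent strategies.
No other strategy reproduces this row, so those 2 are the full class: M/D/R/Stay, M/D/R/Out.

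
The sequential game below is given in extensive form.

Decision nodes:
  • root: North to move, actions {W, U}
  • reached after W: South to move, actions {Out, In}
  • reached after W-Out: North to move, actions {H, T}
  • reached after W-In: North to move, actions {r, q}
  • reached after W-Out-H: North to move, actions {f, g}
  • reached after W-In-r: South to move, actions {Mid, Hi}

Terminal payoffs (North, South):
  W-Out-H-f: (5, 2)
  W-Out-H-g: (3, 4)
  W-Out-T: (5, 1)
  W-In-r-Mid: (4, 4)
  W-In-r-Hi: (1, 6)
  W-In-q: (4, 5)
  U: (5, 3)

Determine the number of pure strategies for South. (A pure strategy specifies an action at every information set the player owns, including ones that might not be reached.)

South owns the node after W with actions {Out, In} — two choices.
South owns the node after W-In-r with actions {Mid, Hi} — two choices.
A pure strategy fixes one action at each information set independently, so the count is the product 2 × 2 = 4.

4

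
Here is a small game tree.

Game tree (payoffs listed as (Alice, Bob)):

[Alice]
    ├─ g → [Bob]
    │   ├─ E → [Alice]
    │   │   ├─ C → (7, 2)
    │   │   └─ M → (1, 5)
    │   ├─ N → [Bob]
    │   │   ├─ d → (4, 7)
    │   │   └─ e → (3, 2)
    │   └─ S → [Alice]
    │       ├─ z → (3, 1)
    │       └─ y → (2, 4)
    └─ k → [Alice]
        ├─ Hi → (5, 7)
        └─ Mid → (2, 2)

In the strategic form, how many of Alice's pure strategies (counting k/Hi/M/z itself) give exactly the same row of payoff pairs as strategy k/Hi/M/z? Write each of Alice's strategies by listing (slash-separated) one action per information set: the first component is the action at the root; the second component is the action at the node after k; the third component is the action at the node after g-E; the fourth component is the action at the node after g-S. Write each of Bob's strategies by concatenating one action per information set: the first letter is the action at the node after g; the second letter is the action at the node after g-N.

4

Row for k/Hi/M/z (columns Ed, Ee, Nd, Ne, Sd, Se): (5,7) (5,7) (5,7) (5,7) (5,7) (5,7).
Under k/Hi/M/z, Alice's choice at the node after g-E and at the node after g-S can never be reached regardless of what Bob does, so varying those choices leaves every outcome unchanged.
Holding the reachable choices fixed and varying the unreachable ones freely already gives 2 × 2 = 4 equivalent strategies.
No other strategy reproduces this row, so those 4 are the full class: k/Hi/C/z, k/Hi/C/y, k/Hi/M/z, k/Hi/M/y.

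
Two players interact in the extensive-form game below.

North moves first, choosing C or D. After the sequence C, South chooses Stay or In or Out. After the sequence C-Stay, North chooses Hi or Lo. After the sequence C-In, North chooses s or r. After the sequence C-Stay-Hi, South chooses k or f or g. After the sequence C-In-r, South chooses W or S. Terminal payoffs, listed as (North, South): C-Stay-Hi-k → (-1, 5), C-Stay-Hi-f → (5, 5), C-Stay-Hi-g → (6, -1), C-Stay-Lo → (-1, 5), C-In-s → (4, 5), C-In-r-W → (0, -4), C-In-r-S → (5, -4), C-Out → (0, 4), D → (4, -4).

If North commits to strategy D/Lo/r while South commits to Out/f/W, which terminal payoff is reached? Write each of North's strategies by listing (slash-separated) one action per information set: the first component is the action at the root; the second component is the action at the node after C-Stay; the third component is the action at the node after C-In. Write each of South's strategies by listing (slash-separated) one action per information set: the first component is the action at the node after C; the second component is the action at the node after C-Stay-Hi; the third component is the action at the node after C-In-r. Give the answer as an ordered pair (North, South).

Trace the play path from the root:
  North plays D
→ terminal payoff (4, -4).
(North's choice at the node after C-Stay is never reached on this path, so it doesn't affect the outcome.)

(4, -4)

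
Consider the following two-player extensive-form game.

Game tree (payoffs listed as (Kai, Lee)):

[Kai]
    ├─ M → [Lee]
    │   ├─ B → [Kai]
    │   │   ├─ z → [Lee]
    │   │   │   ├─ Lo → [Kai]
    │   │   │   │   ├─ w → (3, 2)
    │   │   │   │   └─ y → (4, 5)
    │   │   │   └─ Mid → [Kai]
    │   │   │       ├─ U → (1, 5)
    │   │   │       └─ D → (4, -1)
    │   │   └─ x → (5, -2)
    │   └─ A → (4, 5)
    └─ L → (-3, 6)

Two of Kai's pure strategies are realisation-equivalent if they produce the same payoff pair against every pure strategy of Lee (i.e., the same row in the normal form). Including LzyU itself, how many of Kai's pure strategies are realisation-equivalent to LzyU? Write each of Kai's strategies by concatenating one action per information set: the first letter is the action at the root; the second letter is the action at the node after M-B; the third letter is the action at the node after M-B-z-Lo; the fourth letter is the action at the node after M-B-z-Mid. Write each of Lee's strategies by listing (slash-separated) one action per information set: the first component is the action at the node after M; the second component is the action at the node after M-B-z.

8

Row for LzyU (columns B/Lo, B/Mid, A/Lo, A/Mid): (-3,6) (-3,6) (-3,6) (-3,6).
Under LzyU, Kai's choice at the node after M-B and at the node after M-B-z-Lo and at the node after M-B-z-Mid can never be reached regardless of what Lee does, so varying those choices leaves every outcome unchanged.
Holding the reachable choices fixed and varying the unreachable ones freely already gives 2 × 2 × 2 = 8 equivalent strategies.
No other strategy reproduces this row, so those 8 are the full class: LzwU, LzwD, LzyU, LzyD, LxwU, LxwD, LxyU, LxyD.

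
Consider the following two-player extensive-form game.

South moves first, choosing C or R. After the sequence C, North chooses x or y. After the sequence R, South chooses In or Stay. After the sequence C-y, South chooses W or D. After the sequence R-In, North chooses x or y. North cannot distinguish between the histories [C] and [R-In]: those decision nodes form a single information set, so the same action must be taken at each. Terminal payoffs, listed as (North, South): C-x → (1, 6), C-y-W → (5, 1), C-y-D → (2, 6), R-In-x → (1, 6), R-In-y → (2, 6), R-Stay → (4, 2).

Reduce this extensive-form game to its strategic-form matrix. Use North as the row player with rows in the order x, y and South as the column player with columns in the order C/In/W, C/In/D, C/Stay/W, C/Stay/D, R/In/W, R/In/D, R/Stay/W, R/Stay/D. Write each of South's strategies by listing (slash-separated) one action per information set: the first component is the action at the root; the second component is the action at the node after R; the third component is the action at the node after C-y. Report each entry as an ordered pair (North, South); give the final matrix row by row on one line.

Row x: C/In/W→(1,6), C/In/D→(1,6), C/Stay/W→(1,6), C/Stay/D→(1,6), R/In/W→(1,6), R/In/D→(1,6), R/Stay/W→(4,2), R/Stay/D→(4,2)
Row y: C/In/W→(5,1), C/In/D→(2,6), C/Stay/W→(5,1), C/Stay/D→(2,6), R/In/W→(2,6), R/In/D→(2,6), R/Stay/W→(4,2), R/Stay/D→(4,2)

x: (1,6) (1,6) (1,6) (1,6) (1,6) (1,6) (4,2) (4,2) | y: (5,1) (2,6) (5,1) (2,6) (2,6) (2,6) (4,2) (4,2)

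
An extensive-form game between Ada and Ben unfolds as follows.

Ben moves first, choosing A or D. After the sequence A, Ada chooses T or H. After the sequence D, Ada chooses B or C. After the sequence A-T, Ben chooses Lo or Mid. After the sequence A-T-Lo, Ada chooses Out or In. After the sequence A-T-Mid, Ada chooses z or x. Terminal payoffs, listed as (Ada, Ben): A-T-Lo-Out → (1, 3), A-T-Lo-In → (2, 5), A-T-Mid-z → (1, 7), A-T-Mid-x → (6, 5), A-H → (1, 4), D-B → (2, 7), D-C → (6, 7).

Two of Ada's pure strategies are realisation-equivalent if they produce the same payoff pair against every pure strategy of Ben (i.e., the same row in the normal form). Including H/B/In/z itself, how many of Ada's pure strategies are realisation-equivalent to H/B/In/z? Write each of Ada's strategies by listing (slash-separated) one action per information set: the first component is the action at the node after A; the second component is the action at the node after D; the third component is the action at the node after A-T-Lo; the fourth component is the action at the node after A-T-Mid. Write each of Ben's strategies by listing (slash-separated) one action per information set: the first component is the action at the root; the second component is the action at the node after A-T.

4

Row for H/B/In/z (columns A/Lo, A/Mid, D/Lo, D/Mid): (1,4) (1,4) (2,7) (2,7).
Under H/B/In/z, Ada's choice at the node after A-T-Lo and at the node after A-T-Mid can never be reached regardless of what Ben does, so varying those choices leaves every outcome unchanged.
Holding the reachable choices fixed and varying the unreachable ones freely already gives 2 × 2 = 4 equivalent strategies.
No other strategy reproduces this row, so those 4 are the full class: H/B/Out/z, H/B/Out/x, H/B/In/z, H/B/In/x.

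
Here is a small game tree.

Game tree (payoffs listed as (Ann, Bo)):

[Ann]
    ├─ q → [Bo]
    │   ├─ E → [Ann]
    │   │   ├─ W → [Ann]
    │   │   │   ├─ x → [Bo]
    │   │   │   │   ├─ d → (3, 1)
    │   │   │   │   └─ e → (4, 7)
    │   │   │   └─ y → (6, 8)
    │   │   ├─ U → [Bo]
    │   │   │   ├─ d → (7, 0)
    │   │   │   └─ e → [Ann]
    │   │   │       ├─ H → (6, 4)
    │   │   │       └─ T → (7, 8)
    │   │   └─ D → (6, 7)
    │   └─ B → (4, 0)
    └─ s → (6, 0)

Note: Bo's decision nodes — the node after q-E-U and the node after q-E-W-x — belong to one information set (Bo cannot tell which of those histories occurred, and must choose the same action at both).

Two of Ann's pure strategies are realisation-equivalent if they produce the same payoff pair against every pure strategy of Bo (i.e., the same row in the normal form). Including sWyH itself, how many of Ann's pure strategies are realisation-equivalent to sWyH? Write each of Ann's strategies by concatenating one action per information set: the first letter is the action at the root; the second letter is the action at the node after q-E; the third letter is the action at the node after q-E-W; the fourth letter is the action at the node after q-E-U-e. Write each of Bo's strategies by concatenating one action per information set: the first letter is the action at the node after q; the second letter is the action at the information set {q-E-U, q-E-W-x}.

Row for sWyH (columns Ed, Ee, Bd, Be): (6,0) (6,0) (6,0) (6,0).
Under sWyH, Ann's choice at the node after q-E and at the node after q-E-W and at the node after q-E-U-e can never be reached regardless of what Bo does, so varying those choices leaves every outcome unchanged.
Holding the reachable choices fixed and varying the unreachable ones freely already gives 3 × 2 × 2 = 12 equivalent strategies.
No other strategy reproduces this row, so those 12 are the full class: sWxH, sWxT, sWyH, sWyT, sUxH, sUxT, sUyH, sUyT, sDxH, sDxT, sDyH, sDyT.

12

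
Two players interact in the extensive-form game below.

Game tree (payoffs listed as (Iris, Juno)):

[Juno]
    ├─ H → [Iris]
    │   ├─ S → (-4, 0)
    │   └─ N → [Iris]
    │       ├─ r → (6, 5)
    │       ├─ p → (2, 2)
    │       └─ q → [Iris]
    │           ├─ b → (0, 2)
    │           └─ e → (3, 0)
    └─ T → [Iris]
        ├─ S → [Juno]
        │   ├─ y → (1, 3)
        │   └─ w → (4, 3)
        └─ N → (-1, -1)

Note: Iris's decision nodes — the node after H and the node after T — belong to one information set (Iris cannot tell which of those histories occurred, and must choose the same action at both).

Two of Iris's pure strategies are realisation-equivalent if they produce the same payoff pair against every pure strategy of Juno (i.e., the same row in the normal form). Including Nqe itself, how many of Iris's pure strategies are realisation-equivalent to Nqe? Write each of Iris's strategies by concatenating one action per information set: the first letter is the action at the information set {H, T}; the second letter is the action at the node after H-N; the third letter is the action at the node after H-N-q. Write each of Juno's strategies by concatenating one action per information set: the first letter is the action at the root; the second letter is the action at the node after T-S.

Row for Nqe (columns Hy, Hw, Ty, Tw): (3,0) (3,0) (-1,-1) (-1,-1).
Every one of Iris's information sets is on the play path for some reply by Juno when Iris follows Nqe.
Changing the action at any of them therefore changes at least one column, so only Nqe itself gives this row.

1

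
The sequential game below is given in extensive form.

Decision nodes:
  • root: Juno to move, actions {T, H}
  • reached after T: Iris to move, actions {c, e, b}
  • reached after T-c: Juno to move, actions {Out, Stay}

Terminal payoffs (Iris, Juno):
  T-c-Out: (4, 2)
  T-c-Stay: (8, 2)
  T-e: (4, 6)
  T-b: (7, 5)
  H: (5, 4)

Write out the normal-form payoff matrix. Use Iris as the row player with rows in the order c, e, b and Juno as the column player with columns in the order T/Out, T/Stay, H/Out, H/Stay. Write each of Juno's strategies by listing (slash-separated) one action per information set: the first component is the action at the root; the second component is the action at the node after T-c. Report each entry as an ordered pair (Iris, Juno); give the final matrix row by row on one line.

c: (4,2) (8,2) (5,4) (5,4) | e: (4,6) (4,6) (5,4) (5,4) | b: (7,5) (7,5) (5,4) (5,4)

        T/Out   T/Stay    H/Out   H/Stay
   c    (4,2)    (8,2)    (5,4)    (5,4)
   e    (4,6)    (4,6)    (5,4)    (5,4)
   b    (7,5)    (7,5)    (5,4)    (5,4)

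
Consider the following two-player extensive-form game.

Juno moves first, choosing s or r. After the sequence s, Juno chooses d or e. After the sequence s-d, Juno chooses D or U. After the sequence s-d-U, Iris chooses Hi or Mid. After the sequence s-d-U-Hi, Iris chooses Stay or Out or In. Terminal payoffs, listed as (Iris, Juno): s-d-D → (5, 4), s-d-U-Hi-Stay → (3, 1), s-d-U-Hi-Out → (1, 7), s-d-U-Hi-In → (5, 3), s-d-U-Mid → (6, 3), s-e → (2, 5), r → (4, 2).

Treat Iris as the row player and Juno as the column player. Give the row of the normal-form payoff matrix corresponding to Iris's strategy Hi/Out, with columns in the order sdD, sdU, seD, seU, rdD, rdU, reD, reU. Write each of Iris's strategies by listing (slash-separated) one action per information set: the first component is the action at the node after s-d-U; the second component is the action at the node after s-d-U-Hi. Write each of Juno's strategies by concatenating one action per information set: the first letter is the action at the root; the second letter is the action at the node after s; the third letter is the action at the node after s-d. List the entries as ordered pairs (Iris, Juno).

vs sdD: Juno plays s → Juno plays d at [s] → Juno plays D at [s-d] → (5, 4)
vs sdU: Juno plays s → Juno plays d at [s] → Juno plays U at [s-d] → Iris plays Hi at [s-d-U] → Iris plays Out at [s-d-U-Hi] → (1, 7)
vs seD: Juno plays s → Juno plays e at [s] → (2, 5)
vs seU: Juno plays s → Juno plays e at [s] → (2, 5)
vs rdD: Juno plays r → (4, 2)
vs rdU: Juno plays r → (4, 2)
vs reD: Juno plays r → (4, 2)
vs reU: Juno plays r → (4, 2)

(5,4) (1,7) (2,5) (2,5) (4,2) (4,2) (4,2) (4,2)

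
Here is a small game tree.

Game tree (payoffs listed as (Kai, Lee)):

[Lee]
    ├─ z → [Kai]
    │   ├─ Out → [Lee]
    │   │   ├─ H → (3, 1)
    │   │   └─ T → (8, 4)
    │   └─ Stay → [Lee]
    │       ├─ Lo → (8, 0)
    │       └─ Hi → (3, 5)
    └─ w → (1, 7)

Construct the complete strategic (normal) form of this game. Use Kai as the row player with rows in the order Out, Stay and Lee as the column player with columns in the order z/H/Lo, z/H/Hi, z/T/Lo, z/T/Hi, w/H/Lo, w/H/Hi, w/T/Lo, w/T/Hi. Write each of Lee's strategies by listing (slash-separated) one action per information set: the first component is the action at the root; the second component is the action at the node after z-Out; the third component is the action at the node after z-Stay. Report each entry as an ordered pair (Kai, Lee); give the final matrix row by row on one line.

Out: (3,1) (3,1) (8,4) (8,4) (1,7) (1,7) (1,7) (1,7) | Stay: (8,0) (3,5) (8,0) (3,5) (1,7) (1,7) (1,7) (1,7)

       z/H/Lo   z/H/Hi   z/T/Lo   z/T/Hi   w/H/Lo   w/H/Hi   w/T/Lo   w/T/Hi
 Out    (3,1)    (3,1)    (8,4)    (8,4)    (1,7)    (1,7)    (1,7)    (1,7)
Stay    (8,0)    (3,5)    (8,0)    (3,5)    (1,7)    (1,7)    (1,7)    (1,7)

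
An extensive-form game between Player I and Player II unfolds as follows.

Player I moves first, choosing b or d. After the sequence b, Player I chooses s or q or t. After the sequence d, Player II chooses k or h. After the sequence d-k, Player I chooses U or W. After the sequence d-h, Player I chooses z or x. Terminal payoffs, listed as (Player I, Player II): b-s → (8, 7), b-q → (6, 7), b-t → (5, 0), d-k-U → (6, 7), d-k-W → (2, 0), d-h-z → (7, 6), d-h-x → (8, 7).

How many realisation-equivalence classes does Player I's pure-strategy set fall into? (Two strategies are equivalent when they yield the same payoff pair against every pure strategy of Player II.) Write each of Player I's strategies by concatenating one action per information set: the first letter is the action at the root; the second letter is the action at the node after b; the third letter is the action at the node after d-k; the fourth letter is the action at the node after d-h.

7

Player I has 24 pure strategies: bsUz, bsUx, bsWz, bsWx, bqUz, bqUx, bqWz, bqWx, btUz, btUx, btWz, btWx, dsUz, dsUx, dsWz, dsWx, dqUz, dqUx, dqWz, dqWx, dtUz, dtUx, dtWz, dtWx. Columns: k, h.
{bsUz, bsUx, bsWz, bsWx} → row (8,7) (8,7)
{bqUz, bqUx, bqWz, bqWx} → row (6,7) (6,7)
{btUz, btUx, btWz, btWx} → row (5,0) (5,0)
{dsUz, dqUz, dtUz} → row (6,7) (7,6)
{dsUx, dqUx, dtUx} → row (6,7) (8,7)
{dsWz, dqWz, dtWz} → row (2,0) (7,6)
{dsWx, dqWx, dtWx} → row (2,0) (8,7)
That's 7 distinct rows out of 24 strategies.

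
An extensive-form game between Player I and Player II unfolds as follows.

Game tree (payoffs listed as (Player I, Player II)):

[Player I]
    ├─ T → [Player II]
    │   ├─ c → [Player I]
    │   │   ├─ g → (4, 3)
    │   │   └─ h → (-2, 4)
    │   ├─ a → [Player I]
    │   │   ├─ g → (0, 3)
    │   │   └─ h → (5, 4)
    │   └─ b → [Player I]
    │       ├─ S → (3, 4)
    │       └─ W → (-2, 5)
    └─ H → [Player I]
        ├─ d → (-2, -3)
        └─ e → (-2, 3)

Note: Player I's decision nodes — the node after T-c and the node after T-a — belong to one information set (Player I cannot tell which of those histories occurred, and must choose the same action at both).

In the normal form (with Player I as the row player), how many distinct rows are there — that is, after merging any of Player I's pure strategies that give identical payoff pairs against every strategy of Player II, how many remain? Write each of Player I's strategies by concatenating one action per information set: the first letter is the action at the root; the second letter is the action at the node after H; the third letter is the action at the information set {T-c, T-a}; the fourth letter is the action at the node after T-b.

Player I has 16 pure strategies: TdgS, TdgW, TdhS, TdhW, TegS, TegW, TehS, TehW, HdgS, HdgW, HdhS, HdhW, HegS, HegW, HehS, HehW. Columns: c, a, b.
{TdgS, TegS} → row (4,3) (0,3) (3,4)
{TdgW, TegW} → row (4,3) (0,3) (-2,5)
{TdhS, TehS} → row (-2,4) (5,4) (3,4)
{TdhW, TehW} → row (-2,4) (5,4) (-2,5)
{HdgS, HdgW, HdhS, HdhW} → row (-2,-3) (-2,-3) (-2,-3)
{HegS, HegW, HehS, HehW} → row (-2,3) (-2,3) (-2,3)
That's 6 distinct rows out of 16 strategies.

6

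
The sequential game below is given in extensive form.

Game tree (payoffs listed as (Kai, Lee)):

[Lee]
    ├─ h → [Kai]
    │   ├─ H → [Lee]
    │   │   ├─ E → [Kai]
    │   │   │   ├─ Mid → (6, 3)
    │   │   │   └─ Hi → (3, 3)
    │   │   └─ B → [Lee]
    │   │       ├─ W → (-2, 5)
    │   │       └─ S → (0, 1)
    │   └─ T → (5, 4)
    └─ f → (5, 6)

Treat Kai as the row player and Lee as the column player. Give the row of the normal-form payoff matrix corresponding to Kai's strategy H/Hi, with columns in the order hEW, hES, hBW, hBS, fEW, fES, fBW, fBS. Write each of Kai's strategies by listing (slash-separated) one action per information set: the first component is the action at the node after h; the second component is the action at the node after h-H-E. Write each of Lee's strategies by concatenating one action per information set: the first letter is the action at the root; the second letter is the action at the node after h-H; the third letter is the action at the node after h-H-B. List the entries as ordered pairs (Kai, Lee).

(3,3) (3,3) (-2,5) (0,1) (5,6) (5,6) (5,6) (5,6)

vs hEW: Lee plays h → Kai plays H at [h] → Lee plays E at [h-H] → Kai plays Hi at [h-H-E] → (3, 3)
vs hES: Lee plays h → Kai plays H at [h] → Lee plays E at [h-H] → Kai plays Hi at [h-H-E] → (3, 3)
vs hBW: Lee plays h → Kai plays H at [h] → Lee plays B at [h-H] → Lee plays W at [h-H-B] → (-2, 5)
vs hBS: Lee plays h → Kai plays H at [h] → Lee plays B at [h-H] → Lee plays S at [h-H-B] → (0, 1)
vs fEW: Lee plays f → (5, 6)
vs fES: Lee plays f → (5, 6)
vs fBW: Lee plays f → (5, 6)
vs fBS: Lee plays f → (5, 6)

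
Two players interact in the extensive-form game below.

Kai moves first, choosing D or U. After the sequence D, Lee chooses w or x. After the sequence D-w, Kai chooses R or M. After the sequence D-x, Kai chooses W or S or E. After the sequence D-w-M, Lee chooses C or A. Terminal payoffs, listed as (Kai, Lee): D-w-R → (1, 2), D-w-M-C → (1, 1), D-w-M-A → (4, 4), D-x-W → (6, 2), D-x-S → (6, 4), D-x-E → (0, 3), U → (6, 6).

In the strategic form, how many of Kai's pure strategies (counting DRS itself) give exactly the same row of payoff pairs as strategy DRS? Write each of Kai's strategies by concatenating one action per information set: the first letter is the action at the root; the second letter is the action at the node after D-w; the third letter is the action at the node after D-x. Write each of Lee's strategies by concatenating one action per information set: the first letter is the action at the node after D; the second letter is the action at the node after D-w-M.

Row for DRS (columns wC, wA, xC, xA): (1,2) (1,2) (6,4) (6,4).
Every one of Kai's information sets is on the play path for some reply by Lee when Kai follows DRS.
Changing the action at any of them therefore changes at least one column, so only DRS itself gives this row.

1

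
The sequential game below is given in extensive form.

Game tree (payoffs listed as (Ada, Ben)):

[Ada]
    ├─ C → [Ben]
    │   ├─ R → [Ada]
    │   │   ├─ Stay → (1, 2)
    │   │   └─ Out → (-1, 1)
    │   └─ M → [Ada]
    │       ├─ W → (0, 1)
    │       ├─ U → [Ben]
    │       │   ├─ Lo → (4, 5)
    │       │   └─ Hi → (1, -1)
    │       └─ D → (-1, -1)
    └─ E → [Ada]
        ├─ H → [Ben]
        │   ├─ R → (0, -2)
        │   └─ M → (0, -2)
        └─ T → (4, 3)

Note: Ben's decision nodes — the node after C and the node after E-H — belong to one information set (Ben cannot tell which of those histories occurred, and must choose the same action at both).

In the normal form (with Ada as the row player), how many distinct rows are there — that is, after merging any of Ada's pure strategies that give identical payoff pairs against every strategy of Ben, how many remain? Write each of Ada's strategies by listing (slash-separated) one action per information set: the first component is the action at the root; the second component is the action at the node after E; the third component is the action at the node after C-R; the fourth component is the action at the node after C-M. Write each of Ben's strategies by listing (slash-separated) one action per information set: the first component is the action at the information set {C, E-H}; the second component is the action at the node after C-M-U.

Ada has 24 pure strategies: C/H/Stay/W, C/H/Stay/U, C/H/Stay/D, C/H/Out/W, C/H/Out/U, C/H/Out/D, C/T/Stay/W, C/T/Stay/U, C/T/Stay/D, C/T/Out/W, C/T/Out/U, C/T/Out/D, E/H/Stay/W, E/H/Stay/U, E/H/Stay/D, E/H/Out/W, E/H/Out/U, E/H/Out/D, E/T/Stay/W, E/T/Stay/U, E/T/Stay/D, E/T/Out/W, E/T/Out/U, E/T/Out/D. Columns: R/Lo, R/Hi, M/Lo, M/Hi.
{C/H/Stay/W, C/T/Stay/W} → row (1,2) (1,2) (0,1) (0,1)
{C/H/Stay/U, C/T/Stay/U} → row (1,2) (1,2) (4,5) (1,-1)
{C/H/Stay/D, C/T/Stay/D} → row (1,2) (1,2) (-1,-1) (-1,-1)
{C/H/Out/W, C/T/Out/W} → row (-1,1) (-1,1) (0,1) (0,1)
{C/H/Out/U, C/T/Out/U} → row (-1,1) (-1,1) (4,5) (1,-1)
{C/H/Out/D, C/T/Out/D} → row (-1,1) (-1,1) (-1,-1) (-1,-1)
{E/H/Stay/W, E/H/Stay/U, E/H/Stay/D, E/H/Out/W, E/H/Out/U, E/H/Out/D} → row (0,-2) (0,-2) (0,-2) (0,-2)
{E/T/Stay/W, E/T/Stay/U, E/T/Stay/D, E/T/Out/W, E/T/Out/U, E/T/Out/D} → row (4,3) (4,3) (4,3) (4,3)
That's 8 distinct rows out of 24 strategies.

8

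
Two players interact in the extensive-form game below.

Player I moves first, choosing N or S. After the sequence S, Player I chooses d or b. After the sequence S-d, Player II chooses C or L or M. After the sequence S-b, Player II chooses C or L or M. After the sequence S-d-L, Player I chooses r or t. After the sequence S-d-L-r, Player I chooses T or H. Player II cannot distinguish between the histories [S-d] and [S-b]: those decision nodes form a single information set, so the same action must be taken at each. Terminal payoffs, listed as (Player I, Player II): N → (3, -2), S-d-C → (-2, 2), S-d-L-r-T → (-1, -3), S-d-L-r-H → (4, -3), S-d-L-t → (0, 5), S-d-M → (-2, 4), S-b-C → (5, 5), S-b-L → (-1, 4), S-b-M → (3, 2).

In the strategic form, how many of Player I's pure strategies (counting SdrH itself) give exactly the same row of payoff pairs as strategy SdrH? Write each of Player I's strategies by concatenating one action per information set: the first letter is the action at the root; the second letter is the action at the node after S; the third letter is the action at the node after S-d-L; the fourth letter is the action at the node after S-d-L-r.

Row for SdrH (columns C, L, M): (-2,2) (4,-3) (-2,4).
Every one of Player I's information sets is on the play path for some reply by Player II when Player I follows SdrH.
Changing the action at any of them therefore changes at least one column, so only SdrH itself gives this row.

1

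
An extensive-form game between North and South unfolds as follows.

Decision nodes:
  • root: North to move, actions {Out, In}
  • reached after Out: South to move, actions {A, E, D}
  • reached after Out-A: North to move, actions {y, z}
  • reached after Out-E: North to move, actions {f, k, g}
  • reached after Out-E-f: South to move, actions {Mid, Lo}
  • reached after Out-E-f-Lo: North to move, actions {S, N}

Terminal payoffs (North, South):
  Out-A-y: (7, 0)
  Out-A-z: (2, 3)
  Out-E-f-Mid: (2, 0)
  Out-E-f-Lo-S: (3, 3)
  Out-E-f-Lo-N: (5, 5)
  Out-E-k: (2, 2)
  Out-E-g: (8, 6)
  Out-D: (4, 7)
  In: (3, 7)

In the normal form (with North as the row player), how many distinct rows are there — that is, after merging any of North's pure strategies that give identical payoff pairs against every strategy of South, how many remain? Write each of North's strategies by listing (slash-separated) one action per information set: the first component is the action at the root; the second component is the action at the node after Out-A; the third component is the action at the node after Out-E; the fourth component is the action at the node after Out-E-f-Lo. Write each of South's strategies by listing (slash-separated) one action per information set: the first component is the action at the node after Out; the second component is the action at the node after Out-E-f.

9

North has 24 pure strategies: Out/y/f/S, Out/y/f/N, Out/y/k/S, Out/y/k/N, Out/y/g/S, Out/y/g/N, Out/z/f/S, Out/z/f/N, Out/z/k/S, Out/z/k/N, Out/z/g/S, Out/z/g/N, In/y/f/S, In/y/f/N, In/y/k/S, In/y/k/N, In/y/g/S, In/y/g/N, In/z/f/S, In/z/f/N, In/z/k/S, In/z/k/N, In/z/g/S, In/z/g/N. Columns: A/Mid, A/Lo, E/Mid, E/Lo, D/Mid, D/Lo.
{Out/y/f/S} → row (7,0) (7,0) (2,0) (3,3) (4,7) (4,7)
{Out/y/f/N} → row (7,0) (7,0) (2,0) (5,5) (4,7) (4,7)
{Out/y/k/S, Out/y/k/N} → row (7,0) (7,0) (2,2) (2,2) (4,7) (4,7)
{Out/y/g/S, Out/y/g/N} → row (7,0) (7,0) (8,6) (8,6) (4,7) (4,7)
{Out/z/f/S} → row (2,3) (2,3) (2,0) (3,3) (4,7) (4,7)
{Out/z/f/N} → row (2,3) (2,3) (2,0) (5,5) (4,7) (4,7)
{Out/z/k/S, Out/z/k/N} → row (2,3) (2,3) (2,2) (2,2) (4,7) (4,7)
{Out/z/g/S, Out/z/g/N} → row (2,3) (2,3) (8,6) (8,6) (4,7) (4,7)
{In/y/f/S, In/y/f/N, In/y/k/S, In/y/k/N, In/y/g/S, In/y/g/N, In/z/f/S, In/z/f/N, In/z/k/S, In/z/k/N, In/z/g/S, In/z/g/N} → row (3,7) (3,7) (3,7) (3,7) (3,7) (3,7)
That's 9 distinct rows out of 24 strategies.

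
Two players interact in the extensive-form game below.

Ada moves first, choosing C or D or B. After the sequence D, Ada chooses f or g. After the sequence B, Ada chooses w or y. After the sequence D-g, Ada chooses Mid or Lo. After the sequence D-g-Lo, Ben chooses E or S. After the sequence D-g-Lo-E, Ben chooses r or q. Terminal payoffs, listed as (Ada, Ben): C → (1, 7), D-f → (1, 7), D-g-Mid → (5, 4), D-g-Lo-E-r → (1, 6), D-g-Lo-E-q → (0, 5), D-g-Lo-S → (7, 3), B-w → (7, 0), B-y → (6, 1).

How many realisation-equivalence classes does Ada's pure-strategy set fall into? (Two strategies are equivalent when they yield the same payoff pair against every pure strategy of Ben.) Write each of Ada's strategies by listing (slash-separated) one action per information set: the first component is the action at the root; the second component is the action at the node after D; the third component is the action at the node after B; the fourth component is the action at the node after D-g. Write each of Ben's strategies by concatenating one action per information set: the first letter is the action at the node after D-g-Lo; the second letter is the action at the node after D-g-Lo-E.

Ada has 24 pure strategies: C/f/w/Mid, C/f/w/Lo, C/f/y/Mid, C/f/y/Lo, C/g/w/Mid, C/g/w/Lo, C/g/y/Mid, C/g/y/Lo, D/f/w/Mid, D/f/w/Lo, D/f/y/Mid, D/f/y/Lo, D/g/w/Mid, D/g/w/Lo, D/g/y/Mid, D/g/y/Lo, B/f/w/Mid, B/f/w/Lo, B/f/y/Mid, B/f/y/Lo, B/g/w/Mid, B/g/w/Lo, B/g/y/Mid, B/g/y/Lo. Columns: Er, Eq, Sr, Sq.
{C/f/w/Mid, C/f/w/Lo, C/f/y/Mid, C/f/y/Lo, C/g/w/Mid, C/g/w/Lo, C/g/y/Mid, C/g/y/Lo, D/f/w/Mid, D/f/w/Lo, D/f/y/Mid, D/f/y/Lo} → row (1,7) (1,7) (1,7) (1,7)
{D/g/w/Mid, D/g/y/Mid} → row (5,4) (5,4) (5,4) (5,4)
{D/g/w/Lo, D/g/y/Lo} → row (1,6) (0,5) (7,3) (7,3)
{B/f/w/Mid, B/f/w/Lo, B/g/w/Mid, B/g/w/Lo} → row (7,0) (7,0) (7,0) (7,0)
{B/f/y/Mid, B/f/y/Lo, B/g/y/Mid, B/g/y/Lo} → row (6,1) (6,1) (6,1) (6,1)
That's 5 distinct rows out of 24 strategies.

5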